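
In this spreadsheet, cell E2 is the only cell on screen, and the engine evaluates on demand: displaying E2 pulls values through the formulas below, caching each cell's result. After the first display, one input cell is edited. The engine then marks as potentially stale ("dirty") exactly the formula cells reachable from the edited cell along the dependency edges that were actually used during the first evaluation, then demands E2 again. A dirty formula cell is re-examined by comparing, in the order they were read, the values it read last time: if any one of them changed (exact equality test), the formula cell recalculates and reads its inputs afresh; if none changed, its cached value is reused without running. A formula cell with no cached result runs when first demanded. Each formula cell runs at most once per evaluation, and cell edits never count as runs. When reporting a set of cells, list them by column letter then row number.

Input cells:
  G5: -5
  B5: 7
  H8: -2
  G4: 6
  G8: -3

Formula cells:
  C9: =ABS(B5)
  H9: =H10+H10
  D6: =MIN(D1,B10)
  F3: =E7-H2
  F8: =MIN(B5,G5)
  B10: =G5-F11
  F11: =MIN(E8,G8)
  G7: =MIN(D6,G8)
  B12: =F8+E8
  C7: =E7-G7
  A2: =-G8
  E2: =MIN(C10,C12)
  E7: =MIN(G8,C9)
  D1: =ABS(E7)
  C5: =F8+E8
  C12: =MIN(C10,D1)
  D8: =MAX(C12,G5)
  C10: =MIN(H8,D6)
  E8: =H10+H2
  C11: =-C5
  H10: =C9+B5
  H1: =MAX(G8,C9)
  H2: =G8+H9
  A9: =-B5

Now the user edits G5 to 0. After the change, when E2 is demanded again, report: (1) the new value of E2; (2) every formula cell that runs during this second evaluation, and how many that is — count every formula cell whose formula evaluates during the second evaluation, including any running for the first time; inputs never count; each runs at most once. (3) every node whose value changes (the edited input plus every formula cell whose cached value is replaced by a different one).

E2 now evaluates to -2.
Run set: B10, C10, D6 (3 run).
Changed values: B10, D6, G5.
The important point: C10 recomputes to an identical value, and the output ends up unchanged.

Initial pass — values computed on the first demand:
  C9 = ABS(7) = 7
  E7 = MIN(-3, 7) = -3
  D1 = ABS(-3) = 3
  H10 = 7 + 7 = 14
  H9 = 14 + 14 = 28
  H2 = -3 + 28 = 25
  E8 = 14 + 25 = 39
  F11 = MIN(39, -3) = -3
  B10 = -5 - -3 = -2
  D6 = MIN(3, -2) = -2
  C10 = MIN(-2, -2) = -2
  C12 = MIN(-2, 3) = -2
  E2 = MIN(-2, -2) = -2

Second demand — change propagation:
  B10: re-runs because G5 -5->0; new result 3.
  D6: re-runs because B10 -2->3; new result 3.
  C10: re-runs because D6 -2->3; new result -2 (unchanged).
  C12: re-examined; everything it read last time is the same (C10 unchanged, D1 unchanged) — cache -2 kept, no run.
  E2: re-examined; everything it read last time is the same (C10 unchanged, C12 unchanged) — cache -2 kept, no run.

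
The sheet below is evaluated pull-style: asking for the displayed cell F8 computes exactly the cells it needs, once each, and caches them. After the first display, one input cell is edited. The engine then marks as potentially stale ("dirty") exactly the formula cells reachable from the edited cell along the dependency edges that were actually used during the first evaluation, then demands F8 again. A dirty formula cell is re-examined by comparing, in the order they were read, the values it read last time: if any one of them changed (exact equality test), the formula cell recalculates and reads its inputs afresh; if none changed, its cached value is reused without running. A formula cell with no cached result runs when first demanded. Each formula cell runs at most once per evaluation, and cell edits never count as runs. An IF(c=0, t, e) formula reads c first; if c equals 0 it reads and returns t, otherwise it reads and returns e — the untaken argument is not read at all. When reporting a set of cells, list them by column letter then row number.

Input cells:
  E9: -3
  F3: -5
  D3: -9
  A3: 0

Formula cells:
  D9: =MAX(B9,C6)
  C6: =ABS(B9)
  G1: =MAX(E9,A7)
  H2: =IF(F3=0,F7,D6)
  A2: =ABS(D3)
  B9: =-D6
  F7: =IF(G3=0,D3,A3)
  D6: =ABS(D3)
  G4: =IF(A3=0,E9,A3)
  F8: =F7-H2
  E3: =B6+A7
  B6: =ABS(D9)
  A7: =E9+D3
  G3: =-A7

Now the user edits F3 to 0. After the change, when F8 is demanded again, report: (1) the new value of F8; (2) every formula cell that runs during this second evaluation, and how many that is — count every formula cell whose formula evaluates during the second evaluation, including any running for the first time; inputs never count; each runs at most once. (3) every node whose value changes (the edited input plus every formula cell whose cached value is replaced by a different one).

Demanding F8 again yields 0.
2 formula cells run: F8, H2.
The nodes whose values change: F3, F8, H2.

First demand of the output computes:
  A7 = -3 + -9 = -12
  D6 = ABS(-9) = 9
  G3 = -(-12) = 12
  F7 = IF(G3=0: G3=12 -> else branch A3) = 0
  H2 = IF(F3=0: F3=-5 -> else branch D6) = 9
  F8 = 0 - 9 = -9

After the edit, cleaning proceeds:
  H2: a read changed (F3 -5->0) — executes, giving 0.
  F8: a read changed (H2 9->0) — executes, giving 0.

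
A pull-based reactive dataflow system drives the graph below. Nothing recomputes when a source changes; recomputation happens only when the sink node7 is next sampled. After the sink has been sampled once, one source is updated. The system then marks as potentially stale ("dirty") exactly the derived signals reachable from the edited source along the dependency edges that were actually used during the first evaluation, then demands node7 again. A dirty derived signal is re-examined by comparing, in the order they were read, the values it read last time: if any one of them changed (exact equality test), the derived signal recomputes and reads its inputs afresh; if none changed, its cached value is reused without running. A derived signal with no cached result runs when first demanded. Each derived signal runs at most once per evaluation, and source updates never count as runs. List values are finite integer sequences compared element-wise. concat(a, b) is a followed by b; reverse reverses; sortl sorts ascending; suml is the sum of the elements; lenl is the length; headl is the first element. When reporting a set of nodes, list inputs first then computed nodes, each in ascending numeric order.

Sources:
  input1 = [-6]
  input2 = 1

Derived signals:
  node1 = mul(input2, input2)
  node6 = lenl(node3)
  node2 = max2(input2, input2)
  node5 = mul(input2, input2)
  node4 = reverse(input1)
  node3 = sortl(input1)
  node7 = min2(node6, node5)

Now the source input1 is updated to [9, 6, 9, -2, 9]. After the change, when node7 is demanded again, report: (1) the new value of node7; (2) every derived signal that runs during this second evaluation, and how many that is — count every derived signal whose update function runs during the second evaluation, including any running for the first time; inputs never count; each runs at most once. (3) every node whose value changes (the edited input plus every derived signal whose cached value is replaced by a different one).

First evaluation (everything demanded from the output):
  node3 = sortl([-6]) = [-6]
  node5 = mul(1, 1) = 1
  node6 = lenl([-6]) = 1
  node7 = min2(1, 1) = 1

Propagation after the edit:
  node3: runs — input1 [-6]->[9, 6, 9, -2, 9]; result [-2, 6, 9, 9, 9].
  node6: runs — node3 [-6]->[-2, 6, 9, 9, 9]; result 5.
  node7: runs — node6 1->5; result 1 (same value as before).

New value of node7: 1.
Derived signals that run: node3, node6, node7 — 3 in total.
Values that change: input1, node3, node6.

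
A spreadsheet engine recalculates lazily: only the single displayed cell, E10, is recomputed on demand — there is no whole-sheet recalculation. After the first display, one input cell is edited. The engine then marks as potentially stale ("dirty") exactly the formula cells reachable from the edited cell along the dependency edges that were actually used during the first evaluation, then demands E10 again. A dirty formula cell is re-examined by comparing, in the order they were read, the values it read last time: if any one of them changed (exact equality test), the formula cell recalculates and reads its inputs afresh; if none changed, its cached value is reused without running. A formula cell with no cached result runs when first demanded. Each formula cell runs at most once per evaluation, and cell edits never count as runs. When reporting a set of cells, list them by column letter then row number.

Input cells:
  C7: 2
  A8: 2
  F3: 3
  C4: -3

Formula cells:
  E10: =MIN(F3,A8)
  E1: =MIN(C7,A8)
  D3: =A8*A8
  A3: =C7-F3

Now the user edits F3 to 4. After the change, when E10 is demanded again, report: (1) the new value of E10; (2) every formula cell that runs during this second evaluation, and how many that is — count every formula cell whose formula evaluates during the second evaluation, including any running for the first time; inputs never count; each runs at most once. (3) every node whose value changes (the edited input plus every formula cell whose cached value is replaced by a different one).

New value of E10: 2.
Formula cells that run: E10 — 1 in total.
Values that change: F3.

First evaluation (everything demanded from the output):
  E10 = MIN(3, 2) = 2

Propagation after the edit:
  E10: runs — F3 3->4; result 2 (same value as before).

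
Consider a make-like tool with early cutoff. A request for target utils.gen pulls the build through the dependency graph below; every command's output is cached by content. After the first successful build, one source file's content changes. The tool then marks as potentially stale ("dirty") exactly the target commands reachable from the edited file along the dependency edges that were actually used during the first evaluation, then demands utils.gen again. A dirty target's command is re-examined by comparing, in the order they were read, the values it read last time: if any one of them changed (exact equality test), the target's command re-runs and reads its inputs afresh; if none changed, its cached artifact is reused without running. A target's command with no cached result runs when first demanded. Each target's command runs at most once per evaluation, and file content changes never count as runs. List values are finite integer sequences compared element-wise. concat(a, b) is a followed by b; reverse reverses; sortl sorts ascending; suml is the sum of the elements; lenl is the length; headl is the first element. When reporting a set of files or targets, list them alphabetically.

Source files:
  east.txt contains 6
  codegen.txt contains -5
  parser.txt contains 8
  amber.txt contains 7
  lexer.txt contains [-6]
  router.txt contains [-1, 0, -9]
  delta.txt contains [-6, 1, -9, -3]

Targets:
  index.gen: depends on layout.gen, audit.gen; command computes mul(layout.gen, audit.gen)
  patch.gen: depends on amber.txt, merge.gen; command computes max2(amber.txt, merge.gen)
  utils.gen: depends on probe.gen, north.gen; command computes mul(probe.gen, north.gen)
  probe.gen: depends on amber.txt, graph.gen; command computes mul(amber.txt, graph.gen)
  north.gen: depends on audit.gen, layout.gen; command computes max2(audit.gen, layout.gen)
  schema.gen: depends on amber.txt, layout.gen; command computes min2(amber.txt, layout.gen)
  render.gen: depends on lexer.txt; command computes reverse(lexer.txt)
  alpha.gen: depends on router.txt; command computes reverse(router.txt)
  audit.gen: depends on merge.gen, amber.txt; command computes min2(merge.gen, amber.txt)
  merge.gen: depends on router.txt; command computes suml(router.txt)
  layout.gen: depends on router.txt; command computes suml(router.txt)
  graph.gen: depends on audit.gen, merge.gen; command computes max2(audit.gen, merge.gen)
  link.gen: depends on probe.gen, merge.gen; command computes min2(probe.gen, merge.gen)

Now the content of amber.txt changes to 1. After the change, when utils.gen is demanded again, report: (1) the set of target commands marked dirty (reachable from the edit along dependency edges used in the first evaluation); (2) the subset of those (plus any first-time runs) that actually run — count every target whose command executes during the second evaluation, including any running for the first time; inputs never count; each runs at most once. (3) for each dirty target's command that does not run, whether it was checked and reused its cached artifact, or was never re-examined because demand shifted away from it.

First demand of the output computes:
  layout.gen = suml([-1, 0, -9]) = -10
  merge.gen = suml([-1, 0, -9]) = -10
  audit.gen = min2(-10, 7) = -10
  graph.gen = max2(-10, -10) = -10
  north.gen = max2(-10, -10) = -10
  probe.gen = mul(7, -10) = -70
  utils.gen = mul(-70, -10) = 700

After the edit, cleaning proceeds:
  audit.gen: a read changed (amber.txt 7->1) — executes, giving -10 — identical to its old value.
  graph.gen: dirty, but its reads are unchanged (audit.gen unchanged, merge.gen unchanged); cached -10 stands.
  north.gen: dirty, but its reads are unchanged (audit.gen unchanged, layout.gen unchanged); cached -10 stands.
  probe.gen: a read changed (amber.txt 7->1) — executes, giving -10.
  utils.gen: a read changed (probe.gen -70->-10) — executes, giving 100.

Note where the cutoff bites: graph.gen is checked, finds nothing changed, and keeps its cache.

The edit dirties: audit.gen, graph.gen, north.gen, probe.gen, utils.gen.
3 target commands run: audit.gen, probe.gen, utils.gen.
Cache hits after checking: graph.gen, north.gen.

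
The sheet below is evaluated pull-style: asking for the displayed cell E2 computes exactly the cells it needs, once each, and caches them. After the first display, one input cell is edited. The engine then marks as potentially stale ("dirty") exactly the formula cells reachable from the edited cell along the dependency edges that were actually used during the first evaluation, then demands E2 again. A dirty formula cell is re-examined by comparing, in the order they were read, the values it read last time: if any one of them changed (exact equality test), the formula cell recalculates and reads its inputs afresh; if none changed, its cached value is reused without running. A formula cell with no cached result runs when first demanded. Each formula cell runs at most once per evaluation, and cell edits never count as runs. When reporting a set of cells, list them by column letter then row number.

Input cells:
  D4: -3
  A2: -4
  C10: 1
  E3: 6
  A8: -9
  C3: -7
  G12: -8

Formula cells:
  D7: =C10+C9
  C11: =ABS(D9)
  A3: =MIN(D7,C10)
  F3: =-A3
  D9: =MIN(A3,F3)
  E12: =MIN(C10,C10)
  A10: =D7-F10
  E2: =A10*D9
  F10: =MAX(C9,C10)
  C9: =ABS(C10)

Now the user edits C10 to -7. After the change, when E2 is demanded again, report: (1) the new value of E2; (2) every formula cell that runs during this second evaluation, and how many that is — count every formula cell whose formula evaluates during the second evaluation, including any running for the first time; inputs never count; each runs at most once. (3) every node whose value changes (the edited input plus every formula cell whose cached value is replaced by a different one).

Demanding E2 again yields 49.
8 formula cells run: A3, A10, C9, D7, D9, E2, F3, F10.
The nodes whose values change: A3, A10, C9, C10, D7, D9, E2, F3, F10.

First demand of the output computes:
  C9 = ABS(1) = 1
  D7 = 1 + 1 = 2
  A3 = MIN(2, 1) = 1
  F3 = -(1) = -1
  D9 = MIN(1, -1) = -1
  F10 = MAX(1, 1) = 1
  A10 = 2 - 1 = 1
  E2 = 1 * -1 = -1

After the edit, cleaning proceeds:
  C9: a read changed (C10 1->-7) — executes, giving 7.
  D7: a read changed (C10 1->-7; C9 1->7) — executes, giving 0.
  A3: a read changed (D7 2->0; C10 1->-7) — executes, giving -7.
  F3: a read changed (A3 1->-7) — executes, giving 7.
  D9: a read changed (A3 1->-7; F3 -1->7) — executes, giving -7.
  F10: a read changed (C9 1->7; C10 1->-7) — executes, giving 7.
  A10: a read changed (D7 2->0; F10 1->7) — executes, giving -7.
  E2: a read changed (A10 1->-7; D9 -1->-7) — executes, giving 49.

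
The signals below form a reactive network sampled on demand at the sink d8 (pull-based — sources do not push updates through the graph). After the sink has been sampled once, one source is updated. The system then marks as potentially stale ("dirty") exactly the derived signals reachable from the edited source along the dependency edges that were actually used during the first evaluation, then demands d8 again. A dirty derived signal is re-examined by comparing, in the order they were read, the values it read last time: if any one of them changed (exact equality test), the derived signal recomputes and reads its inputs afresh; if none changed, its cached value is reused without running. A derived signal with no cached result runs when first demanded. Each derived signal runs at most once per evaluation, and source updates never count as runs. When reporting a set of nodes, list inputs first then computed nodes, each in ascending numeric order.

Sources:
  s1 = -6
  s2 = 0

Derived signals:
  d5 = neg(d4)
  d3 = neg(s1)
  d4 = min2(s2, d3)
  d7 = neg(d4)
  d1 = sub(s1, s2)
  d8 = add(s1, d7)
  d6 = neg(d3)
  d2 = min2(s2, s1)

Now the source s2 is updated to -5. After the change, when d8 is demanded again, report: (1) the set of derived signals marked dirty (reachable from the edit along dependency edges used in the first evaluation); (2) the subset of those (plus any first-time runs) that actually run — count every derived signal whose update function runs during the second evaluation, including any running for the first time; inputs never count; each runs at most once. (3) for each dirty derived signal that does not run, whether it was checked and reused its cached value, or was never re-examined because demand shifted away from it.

Dirty set: d4, d7, d8.
Run set: d4, d7, d8 (3 run).
All dirty derived signals ended up running.

Initial pass — values computed on the first demand:
  d3 = neg(-6) = 6
  d4 = min2(0, 6) = 0
  d7 = neg(0) = 0
  d8 = add(-6, 0) = -6

Second demand — change propagation:
  d4: re-runs because s2 0->-5; new result -5.
  d7: re-runs because d4 0->-5; new result 5.
  d8: re-runs because d7 0->5; new result -1.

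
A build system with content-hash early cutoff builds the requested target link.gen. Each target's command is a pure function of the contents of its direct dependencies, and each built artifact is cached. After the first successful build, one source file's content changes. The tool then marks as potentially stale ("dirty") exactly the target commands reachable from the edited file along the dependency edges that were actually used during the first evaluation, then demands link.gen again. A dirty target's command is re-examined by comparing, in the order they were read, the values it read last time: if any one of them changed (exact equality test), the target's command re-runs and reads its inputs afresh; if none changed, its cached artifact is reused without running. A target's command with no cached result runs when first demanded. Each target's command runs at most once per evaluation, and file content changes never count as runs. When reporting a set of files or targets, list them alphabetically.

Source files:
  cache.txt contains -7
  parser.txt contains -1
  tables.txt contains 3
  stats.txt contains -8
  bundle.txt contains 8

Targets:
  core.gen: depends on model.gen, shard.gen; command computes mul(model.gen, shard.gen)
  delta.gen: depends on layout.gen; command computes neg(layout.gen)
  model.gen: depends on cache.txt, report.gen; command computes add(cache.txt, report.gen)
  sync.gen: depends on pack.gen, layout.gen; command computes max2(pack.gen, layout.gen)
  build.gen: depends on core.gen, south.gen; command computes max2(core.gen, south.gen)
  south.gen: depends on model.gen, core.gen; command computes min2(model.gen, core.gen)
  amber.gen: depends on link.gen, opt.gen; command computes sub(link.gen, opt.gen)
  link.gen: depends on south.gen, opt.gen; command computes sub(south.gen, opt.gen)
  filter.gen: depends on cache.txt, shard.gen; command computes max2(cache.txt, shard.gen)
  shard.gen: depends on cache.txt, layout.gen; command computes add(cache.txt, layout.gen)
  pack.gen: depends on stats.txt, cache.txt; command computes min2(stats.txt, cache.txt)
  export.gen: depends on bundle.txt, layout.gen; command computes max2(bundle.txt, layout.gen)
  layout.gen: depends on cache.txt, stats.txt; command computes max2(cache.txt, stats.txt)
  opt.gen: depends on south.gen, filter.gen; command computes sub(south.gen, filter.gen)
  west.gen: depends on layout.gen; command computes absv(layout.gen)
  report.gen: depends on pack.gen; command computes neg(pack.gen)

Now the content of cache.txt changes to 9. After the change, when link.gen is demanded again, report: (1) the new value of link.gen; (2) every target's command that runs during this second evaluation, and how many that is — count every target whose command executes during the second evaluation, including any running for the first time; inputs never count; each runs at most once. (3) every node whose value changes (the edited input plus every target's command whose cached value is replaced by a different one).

New value of link.gen: 18.
Target commands that run: core.gen, filter.gen, layout.gen, link.gen, model.gen, opt.gen, pack.gen, shard.gen, south.gen — 9 in total.
Values that change: cache.txt, core.gen, filter.gen, layout.gen, link.gen, model.gen, opt.gen, shard.gen, south.gen.
Key observation: the cutoff stops propagation at report.gen — its inputs' values are unchanged, so it reuses its cache.

First evaluation (everything demanded from the output):
  layout.gen = max2(-7, -8) = -7
  pack.gen = min2(-8, -7) = -8
  report.gen = neg(-8) = 8
  model.gen = add(-7, 8) = 1
  shard.gen = add(-7, -7) = -14
  core.gen = mul(1, -14) = -14
  filter.gen = max2(-7, -14) = -7
  south.gen = min2(1, -14) = -14
  opt.gen = sub(-14, -7) = -7
  link.gen = sub(-14, -7) = -7

Propagation after the edit:
  layout.gen: runs — cache.txt -7->9; result 9.
  pack.gen: runs — cache.txt -7->9; result -8 (same value as before).
  report.gen: checked — values it read are unchanged (pack.gen unchanged); reused cached 8 without running.
  model.gen: runs — cache.txt -7->9; result 17.
  shard.gen: runs — cache.txt -7->9; layout.gen -7->9; result 18.
  core.gen: runs — model.gen 1->17; shard.gen -14->18; result 306.
  filter.gen: runs — cache.txt -7->9; shard.gen -14->18; result 18.
  south.gen: runs — model.gen 1->17; core.gen -14->306; result 17.
  opt.gen: runs — south.gen -14->17; filter.gen -7->18; result -1.
  link.gen: runs — south.gen -14->17; opt.gen -7->-1; result 18.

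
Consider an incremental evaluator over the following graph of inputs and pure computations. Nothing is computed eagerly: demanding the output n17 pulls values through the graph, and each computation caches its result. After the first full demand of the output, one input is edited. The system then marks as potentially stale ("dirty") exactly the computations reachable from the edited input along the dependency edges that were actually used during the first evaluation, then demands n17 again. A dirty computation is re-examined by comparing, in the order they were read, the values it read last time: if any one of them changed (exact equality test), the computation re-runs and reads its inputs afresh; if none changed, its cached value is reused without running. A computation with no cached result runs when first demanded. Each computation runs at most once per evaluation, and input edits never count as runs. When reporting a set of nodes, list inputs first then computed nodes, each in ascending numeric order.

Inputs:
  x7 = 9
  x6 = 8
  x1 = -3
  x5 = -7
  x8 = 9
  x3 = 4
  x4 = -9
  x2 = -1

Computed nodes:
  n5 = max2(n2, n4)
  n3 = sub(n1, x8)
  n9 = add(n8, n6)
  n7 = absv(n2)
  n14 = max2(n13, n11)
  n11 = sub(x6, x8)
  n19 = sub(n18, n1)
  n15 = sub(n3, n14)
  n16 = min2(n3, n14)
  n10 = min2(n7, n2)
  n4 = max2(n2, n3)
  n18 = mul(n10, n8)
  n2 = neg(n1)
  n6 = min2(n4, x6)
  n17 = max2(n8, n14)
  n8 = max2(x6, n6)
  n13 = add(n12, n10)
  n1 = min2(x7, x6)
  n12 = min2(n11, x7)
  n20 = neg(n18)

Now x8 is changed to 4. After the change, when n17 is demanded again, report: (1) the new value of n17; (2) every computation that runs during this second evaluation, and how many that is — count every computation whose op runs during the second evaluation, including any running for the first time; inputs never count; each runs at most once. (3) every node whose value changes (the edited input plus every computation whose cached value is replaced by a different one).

n17 now evaluates to 8.
Run set: n3, n4, n6, n8, n11, n12, n13, n14, n17 (9 run).
Changed values: x8, n3, n4, n6, n11, n12, n13, n14.

Initial pass — values computed on the first demand:
  n1 = min2(9, 8) = 8
  n2 = neg(8) = -8
  n3 = sub(8, 9) = -1
  n4 = max2(-8, -1) = -1
  n6 = min2(-1, 8) = -1
  n7 = absv(-8) = 8
  n8 = max2(8, -1) = 8
  n10 = min2(8, -8) = -8
  n11 = sub(8, 9) = -1
  n12 = min2(-1, 9) = -1
  n13 = add(-1, -8) = -9
  n14 = max2(-9, -1) = -1
  n17 = max2(8, -1) = 8

Second demand — change propagation:
  n3: re-runs because x8 9->4; new result 4.
  n4: re-runs because n3 -1->4; new result 4.
  n6: re-runs because n4 -1->4; new result 4.
  n8: re-runs because n6 -1->4; new result 8 (unchanged).
  n11: re-runs because x8 9->4; new result 4.
  n12: re-runs because n11 -1->4; new result 4.
  n13: re-runs because n12 -1->4; new result -4.
  n14: re-runs because n13 -9->-4; n11 -1->4; new result 4.
  n17: re-runs because n14 -1->4; new result 8 (unchanged).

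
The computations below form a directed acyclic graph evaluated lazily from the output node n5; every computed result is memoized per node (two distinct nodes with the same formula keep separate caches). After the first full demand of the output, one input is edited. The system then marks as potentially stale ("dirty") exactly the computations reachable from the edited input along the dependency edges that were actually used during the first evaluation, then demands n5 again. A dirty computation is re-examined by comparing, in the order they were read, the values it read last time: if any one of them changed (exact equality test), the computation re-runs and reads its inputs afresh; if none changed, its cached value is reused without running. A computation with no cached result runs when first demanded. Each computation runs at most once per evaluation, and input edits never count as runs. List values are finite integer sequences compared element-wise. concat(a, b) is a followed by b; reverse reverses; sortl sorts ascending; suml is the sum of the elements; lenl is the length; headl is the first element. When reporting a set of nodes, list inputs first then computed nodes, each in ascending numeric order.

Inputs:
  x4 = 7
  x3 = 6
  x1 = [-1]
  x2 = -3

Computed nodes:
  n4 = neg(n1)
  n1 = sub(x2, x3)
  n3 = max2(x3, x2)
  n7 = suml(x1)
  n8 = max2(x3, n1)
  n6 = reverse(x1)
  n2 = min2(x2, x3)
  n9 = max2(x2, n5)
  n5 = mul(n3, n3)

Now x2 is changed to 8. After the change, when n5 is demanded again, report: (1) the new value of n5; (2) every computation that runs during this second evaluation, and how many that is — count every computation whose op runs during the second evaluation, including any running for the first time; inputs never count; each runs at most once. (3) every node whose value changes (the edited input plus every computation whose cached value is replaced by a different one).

First demand of the output computes:
  n3 = max2(6, -3) = 6
  n5 = mul(6, 6) = 36

After the edit, cleaning proceeds:
  n3: a read changed (x2 -3->8) — executes, giving 8.
  n5: a read changed (n3 6->8; n3 6->8) — executes, giving 64.

Demanding n5 again yields 64.
2 computations run: n3, n5.
The nodes whose values change: x2, n3, n5.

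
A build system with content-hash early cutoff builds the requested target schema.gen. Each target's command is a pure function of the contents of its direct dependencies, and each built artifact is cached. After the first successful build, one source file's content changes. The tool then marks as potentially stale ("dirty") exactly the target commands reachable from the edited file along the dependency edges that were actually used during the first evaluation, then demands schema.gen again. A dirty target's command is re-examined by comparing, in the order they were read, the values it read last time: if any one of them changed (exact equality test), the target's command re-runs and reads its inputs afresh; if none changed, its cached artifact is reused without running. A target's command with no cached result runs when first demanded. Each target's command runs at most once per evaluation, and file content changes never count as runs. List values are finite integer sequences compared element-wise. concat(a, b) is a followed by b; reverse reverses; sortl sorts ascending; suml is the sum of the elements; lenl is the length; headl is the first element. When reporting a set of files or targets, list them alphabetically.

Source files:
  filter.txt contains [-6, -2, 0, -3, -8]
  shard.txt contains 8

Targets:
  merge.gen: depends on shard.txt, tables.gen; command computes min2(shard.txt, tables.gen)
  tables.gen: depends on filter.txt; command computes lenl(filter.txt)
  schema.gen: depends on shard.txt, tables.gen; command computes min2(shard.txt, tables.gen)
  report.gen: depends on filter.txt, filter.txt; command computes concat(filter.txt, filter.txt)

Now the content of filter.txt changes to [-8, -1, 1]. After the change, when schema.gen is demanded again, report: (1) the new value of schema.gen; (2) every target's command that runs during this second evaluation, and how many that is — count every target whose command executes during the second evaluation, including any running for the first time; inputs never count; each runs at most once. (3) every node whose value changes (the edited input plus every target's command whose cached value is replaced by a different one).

First evaluation (everything demanded from the output):
  tables.gen = lenl([-6, -2, 0, -3, -8]) = 5
  schema.gen = min2(8, 5) = 5

Propagation after the edit:
  tables.gen: runs — filter.txt [-6, -2, 0, -3, -8]->[-8, -1, 1]; result 3.
  schema.gen: runs — tables.gen 5->3; result 3.

New value of schema.gen: 3.
Target commands that run: schema.gen, tables.gen — 2 in total.
Values that change: filter.txt, schema.gen, tables.gen.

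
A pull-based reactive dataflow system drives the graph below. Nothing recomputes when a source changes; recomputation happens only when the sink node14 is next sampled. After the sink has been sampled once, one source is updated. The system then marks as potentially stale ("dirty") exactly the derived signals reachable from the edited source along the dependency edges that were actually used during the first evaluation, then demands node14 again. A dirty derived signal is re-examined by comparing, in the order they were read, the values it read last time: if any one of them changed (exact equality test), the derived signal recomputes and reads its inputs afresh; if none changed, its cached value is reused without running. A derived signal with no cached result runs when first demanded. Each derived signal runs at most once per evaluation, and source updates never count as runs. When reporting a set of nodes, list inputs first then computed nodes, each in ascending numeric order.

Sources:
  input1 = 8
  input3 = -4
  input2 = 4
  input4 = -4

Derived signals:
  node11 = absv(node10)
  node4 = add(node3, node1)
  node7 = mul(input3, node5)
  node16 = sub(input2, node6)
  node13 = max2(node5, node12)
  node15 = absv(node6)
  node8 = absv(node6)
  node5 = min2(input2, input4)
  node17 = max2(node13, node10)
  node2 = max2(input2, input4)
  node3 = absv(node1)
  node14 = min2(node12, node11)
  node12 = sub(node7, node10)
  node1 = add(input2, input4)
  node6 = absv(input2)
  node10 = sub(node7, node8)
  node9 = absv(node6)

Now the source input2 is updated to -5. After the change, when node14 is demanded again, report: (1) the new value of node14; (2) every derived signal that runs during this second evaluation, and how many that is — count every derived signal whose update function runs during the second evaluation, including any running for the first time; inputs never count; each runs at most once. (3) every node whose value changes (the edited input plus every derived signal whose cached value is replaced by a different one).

New value of node14: 5.
Derived signals that run: node5, node6, node7, node8, node10, node11, node12, node14 — 8 in total.
Values that change: input2, node5, node6, node7, node8, node10, node11, node12, node14.

First evaluation (everything demanded from the output):
  node5 = min2(4, -4) = -4
  node6 = absv(4) = 4
  node7 = mul(-4, -4) = 16
  node8 = absv(4) = 4
  node10 = sub(16, 4) = 12
  node11 = absv(12) = 12
  node12 = sub(16, 12) = 4
  node14 = min2(4, 12) = 4

Propagation after the edit:
  node5: runs — input2 4->-5; result -5.
  node6: runs — input2 4->-5; result 5.
  node7: runs — node5 -4->-5; result 20.
  node8: runs — node6 4->5; result 5.
  node10: runs — node7 16->20; node8 4->5; result 15.
  node11: runs — node10 12->15; result 15.
  node12: runs — node7 16->20; node10 12->15; result 5.
  node14: runs — node12 4->5; node11 12->15; result 5.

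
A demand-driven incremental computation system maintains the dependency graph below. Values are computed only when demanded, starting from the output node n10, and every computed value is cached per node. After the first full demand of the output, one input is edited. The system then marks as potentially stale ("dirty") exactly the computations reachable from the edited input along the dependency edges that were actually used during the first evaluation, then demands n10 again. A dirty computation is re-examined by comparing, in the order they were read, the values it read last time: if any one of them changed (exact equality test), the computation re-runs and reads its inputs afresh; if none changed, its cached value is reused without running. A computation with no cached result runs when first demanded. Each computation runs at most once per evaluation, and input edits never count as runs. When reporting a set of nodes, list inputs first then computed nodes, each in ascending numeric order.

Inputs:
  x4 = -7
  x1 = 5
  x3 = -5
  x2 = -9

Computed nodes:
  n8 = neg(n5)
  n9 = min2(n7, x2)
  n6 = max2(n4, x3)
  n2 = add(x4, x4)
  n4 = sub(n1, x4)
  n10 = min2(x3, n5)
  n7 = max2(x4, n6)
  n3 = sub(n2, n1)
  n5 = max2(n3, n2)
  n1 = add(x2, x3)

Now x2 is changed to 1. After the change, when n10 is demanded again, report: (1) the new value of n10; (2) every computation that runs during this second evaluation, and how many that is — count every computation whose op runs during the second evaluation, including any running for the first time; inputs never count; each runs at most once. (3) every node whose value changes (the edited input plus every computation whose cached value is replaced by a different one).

New value of n10: -10.
Computations that run: n1, n3, n5, n10 — 4 in total.
Values that change: x2, n1, n3, n5, n10.

First evaluation (everything demanded from the output):
  n1 = add(-9, -5) = -14
  n2 = add(-7, -7) = -14
  n3 = sub(-14, -14) = 0
  n5 = max2(0, -14) = 0
  n10 = min2(-5, 0) = -5

Propagation after the edit:
  n1: runs — x2 -9->1; result -4.
  n3: runs — n1 -14->-4; result -10.
  n5: runs — n3 0->-10; result -10.
  n10: runs — n5 0->-10; result -10.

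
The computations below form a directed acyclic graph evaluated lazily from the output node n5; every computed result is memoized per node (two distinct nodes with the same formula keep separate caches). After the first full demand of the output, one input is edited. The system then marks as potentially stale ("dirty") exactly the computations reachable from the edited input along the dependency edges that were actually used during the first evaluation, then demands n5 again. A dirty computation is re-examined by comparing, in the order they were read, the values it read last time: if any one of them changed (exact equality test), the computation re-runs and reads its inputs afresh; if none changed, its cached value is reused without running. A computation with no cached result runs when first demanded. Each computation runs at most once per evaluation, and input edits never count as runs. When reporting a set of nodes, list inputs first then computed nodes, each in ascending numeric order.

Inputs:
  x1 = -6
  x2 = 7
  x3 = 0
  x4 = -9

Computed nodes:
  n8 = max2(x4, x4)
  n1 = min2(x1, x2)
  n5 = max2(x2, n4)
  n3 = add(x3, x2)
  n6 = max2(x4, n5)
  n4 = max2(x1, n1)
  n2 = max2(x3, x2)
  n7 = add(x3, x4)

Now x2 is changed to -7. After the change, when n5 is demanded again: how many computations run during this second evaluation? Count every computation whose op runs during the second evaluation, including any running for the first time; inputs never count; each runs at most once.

First demand of the output computes:
  n1 = min2(-6, 7) = -6
  n4 = max2(-6, -6) = -6
  n5 = max2(7, -6) = 7

After the edit, cleaning proceeds:
  n1: a read changed (x2 7->-7) — executes, giving -7.
  n4: a read changed (n1 -6->-7) — executes, giving -6 — identical to its old value.
  n5: a read changed (x2 7->-7) — executes, giving -6.

3 computations run: n1, n4, n5.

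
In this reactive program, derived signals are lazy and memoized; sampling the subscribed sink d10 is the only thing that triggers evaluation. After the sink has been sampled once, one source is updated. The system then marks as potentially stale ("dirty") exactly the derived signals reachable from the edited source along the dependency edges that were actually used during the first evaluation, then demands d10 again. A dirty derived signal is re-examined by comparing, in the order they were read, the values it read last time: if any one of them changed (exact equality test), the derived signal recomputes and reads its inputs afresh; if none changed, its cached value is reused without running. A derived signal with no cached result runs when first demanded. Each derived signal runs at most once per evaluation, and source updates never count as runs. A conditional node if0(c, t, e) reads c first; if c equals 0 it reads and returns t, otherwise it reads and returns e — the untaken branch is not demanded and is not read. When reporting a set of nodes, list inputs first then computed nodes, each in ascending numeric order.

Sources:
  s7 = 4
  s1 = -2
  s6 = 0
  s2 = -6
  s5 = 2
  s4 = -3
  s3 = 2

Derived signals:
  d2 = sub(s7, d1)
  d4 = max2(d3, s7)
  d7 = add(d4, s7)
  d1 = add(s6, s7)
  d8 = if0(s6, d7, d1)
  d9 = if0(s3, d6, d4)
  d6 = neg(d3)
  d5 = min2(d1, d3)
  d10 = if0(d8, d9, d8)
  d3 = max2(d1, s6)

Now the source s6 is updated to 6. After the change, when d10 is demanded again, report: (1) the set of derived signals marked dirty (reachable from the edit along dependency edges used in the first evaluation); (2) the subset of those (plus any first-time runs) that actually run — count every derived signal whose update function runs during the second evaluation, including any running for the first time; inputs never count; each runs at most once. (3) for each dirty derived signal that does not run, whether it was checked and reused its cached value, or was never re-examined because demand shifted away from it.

First demand of the output computes:
  d1 = add(0, 4) = 4
  d3 = max2(4, 0) = 4
  d4 = max2(4, 4) = 4
  d7 = add(4, 4) = 8
  d8 = if0(s6=0 -> then branch d7) = 8
  d10 = if0(d8=8 -> else branch d8) = 8

After the edit, cleaning proceeds:
  d1: a read changed (s6 0->6) — executes, giving 10.
  d3: stays stale; no demand reaches it after the flip.
  d4: stays stale; no demand reaches it after the flip.
  d7: stays stale; no demand reaches it after the flip.
  d8: a read changed (s6 0->6) — executes, giving 10.
  d10: a read changed (d8 8->10; d8 8->10) — executes, giving 10.

Note the branch switch — demand abandons d3, d4, d7, which are never re-examined.

The edit dirties: d1, d3, d4, d7, d8, d10.
3 derived signals run: d1, d8, d10.
Unvisited dirty nodes (no longer demanded): d3, d4, d7.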